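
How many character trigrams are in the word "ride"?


Word: "ride" (length 4)
Number of 3-grams = length - 3 + 1 = 4 - 3 + 1
= 2


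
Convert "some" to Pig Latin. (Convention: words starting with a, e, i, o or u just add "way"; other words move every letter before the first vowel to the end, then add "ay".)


Word: "some"
Starts with consonant(s) → move to end, add 'ay'
Consonant cluster: "s"
Pig Latin = "omesay"


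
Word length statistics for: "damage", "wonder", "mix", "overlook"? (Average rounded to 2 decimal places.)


Lengths: "damage"=6, "wonder"=6, "mix"=3, "overlook"=8
Sum = 23, Count = 4
Average = 23/4 = 5.75
= avg=5.75, min=3, max=8


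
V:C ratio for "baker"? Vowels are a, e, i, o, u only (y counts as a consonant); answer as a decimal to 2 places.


Word: "baker"
Vowels (a,e,i,o,u): 2
Consonants: 3
Ratio = 2/3
= 0.67


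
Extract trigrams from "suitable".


Word: "suitable" (length 8)
Number of trigrams = 8 - 3 + 1 = 6
  Position 0: "sui"
  Position 1: "uit"
  Position 2: "ita"
  Position 3: "tab"
  Position 4: "abl"
  Position 5: "ble"
Trigrams = "sui", "uit", "ita", "tab", "abl", "ble"


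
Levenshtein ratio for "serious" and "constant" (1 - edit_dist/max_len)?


Word 1: "serious" (length 7)
Word 2: "constant" (length 8)
One optimal edit sequence:
  1. insert 'c'  (+1)
  2. substitute 's' -> 'o'  (+1)
  3. substitute 'e' -> 'n'  (+1)
  4. substitute 'r' -> 's'  (+1)
  5. substitute 'i' -> 't'  (+1)
  6. substitute 'o' -> 'a'  (+1)
  7. substitute 'u' -> 'n'  (+1)
  8. substitute 's' -> 't'  (+1)
Edit distance = 8
Max length = max(7, 8) = 8
Similarity = 1 - 8/8
= 0.0000


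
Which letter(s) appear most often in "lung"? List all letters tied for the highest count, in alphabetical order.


Word: "lung"
Letter counts:
  'g': 1
  'l': 1
  'n': 1
  'u': 1
Maximum count = 1
Most frequent = 'g', 'l', 'n', 'u' (1 time each)


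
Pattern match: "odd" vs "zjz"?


Pattern of "odd": [0, 1, 1]
Pattern of "zjz": [0, 1, 0]
Patterns do not match
Same pattern = No


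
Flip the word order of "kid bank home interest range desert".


Original: "kid bank home interest range desert"
Words (1..n): kid | bank | home | interest | range | desert
Reversed (n..1): desert | range | interest | home | bank | kid
Result = "desert range interest home bank kid"


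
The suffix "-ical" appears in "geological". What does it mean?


Suffix: -ical
Example: geological (geology + -ical, with a spelling change)
Meaning = relating to


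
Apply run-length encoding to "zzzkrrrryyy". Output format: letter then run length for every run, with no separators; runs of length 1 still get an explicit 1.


String: "zzzkrrrryyy"
Scanning for consecutive runs:
  'z' x 3
  'k' x 1
  'r' x 4
  'y' x 3
RLE = "z3k1r4y3"


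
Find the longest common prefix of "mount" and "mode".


Word 1: "mount"
Word 2: "mode"
Comparing from start:
  Pos 0: 'm' == 'm'
  Pos 1: 'o' == 'o'
  Pos 2: 'u' != 'd' (stop)
LCP = "mo" (length 2)


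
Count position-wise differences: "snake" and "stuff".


Comparing character by character (same length = 5):
  Pos 0: 's' vs 's' =
  Pos 1: 'n' vs 't' !=
  Pos 2: 'a' vs 'u' !=
  Pos 3: 'k' vs 'f' !=
  Pos 4: 'e' vs 'f' !=
Hamming distance = 4


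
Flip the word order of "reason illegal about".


Original: "reason illegal about"
Words (1..n): reason | illegal | about
Reversed (n..1): about | illegal | reason
Result = "about illegal reason"


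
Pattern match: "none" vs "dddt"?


Pattern of "none": [0, 1, 0, 2]
Pattern of "dddt": [0, 0, 0, 1]
Patterns do not match
Same pattern = No


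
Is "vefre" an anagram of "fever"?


Word 1: "fever" → sorted: eefrv
Word 2: "vefre" → sorted: eefrv
Same letters? eefrv == eefrv
Anagram = Yes


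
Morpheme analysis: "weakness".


Word: "weakness"
Morphemes: weak | -ness
Each morpheme carries meaning
= 2 morphemes


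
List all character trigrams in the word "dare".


Word: "dare" (length 4)
Number of trigrams = 4 - 3 + 1 = 2
  Position 0: "dar"
  Position 1: "are"
Trigrams = "dar", "are"


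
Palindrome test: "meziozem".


Word: "meziozem"
Reversed: "mezoizem"
Forward == Backward? meziozem != mezoizem
Palindrome = No


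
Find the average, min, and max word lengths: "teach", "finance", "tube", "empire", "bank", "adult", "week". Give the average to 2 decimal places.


Lengths: "teach"=5, "finance"=7, "tube"=4, "empire"=6, "bank"=4, "adult"=5, "week"=4
Sum = 35, Count = 7
Average = 35/7 = 5.00
= avg=5.00, min=4, max=7


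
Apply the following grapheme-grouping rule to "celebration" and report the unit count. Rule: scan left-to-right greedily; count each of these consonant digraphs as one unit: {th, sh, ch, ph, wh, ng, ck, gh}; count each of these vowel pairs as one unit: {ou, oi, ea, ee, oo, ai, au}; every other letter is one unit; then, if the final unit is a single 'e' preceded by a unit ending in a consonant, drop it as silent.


Word: "celebration" (11 letters)
Left-to-right scan:
  (1) 'c' (letter)
  (2) 'e' (letter)
  (3) 'l' (letter)
  (4) 'e' (letter)
  (5) 'b' (letter)
  (6) 'r' (letter)
  (7) 'a' (letter)
  (8) 't' (letter)
  (9) 'i' (letter)
  (10) 'o' (letter)
  (11) 'n' (letter)
Units from scan: 11
Sound units = 11 units


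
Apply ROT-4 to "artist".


Word: "artist"
Shift: 4
Each letter → (letter + shift) mod 26:
  'a' (0) + 4 = 4 → 'e'
  'r' (17) + 4 = 21 → 'v'
  't' (19) + 4 = 23 → 'x'
  'i' (8) + 4 = 12 → 'm'
  's' (18) + 4 = 22 → 'w'
  't' (19) + 4 = 23 → 'x'
Result = "evxmwx"


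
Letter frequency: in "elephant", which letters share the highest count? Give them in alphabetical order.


Word: "elephant"
Letter counts:
  'a': 1
  'e': 2
  'h': 1
  'l': 1
  'n': 1
  'p': 1
  't': 1
Maximum count = 2
Most frequent = 'e' (2 times each)


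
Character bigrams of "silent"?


Word: "silent" (length 6)
Number of bigrams = 6 - 2 + 1 = 5
  Position 0: "si"
  Position 1: "il"
  Position 2: "le"
  Position 3: "en"
  Position 4: "nt"
Bigrams = "si", "il", "le", "en", "nt"


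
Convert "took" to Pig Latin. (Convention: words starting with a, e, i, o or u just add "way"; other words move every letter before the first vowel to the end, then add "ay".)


Word: "took"
Starts with consonant(s) → move to end, add 'ay'
Consonant cluster: "t"
Pig Latin = "ooktay"


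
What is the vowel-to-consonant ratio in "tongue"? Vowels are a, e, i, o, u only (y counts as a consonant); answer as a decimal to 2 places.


Word: "tongue"
Vowels (a,e,i,o,u): 3
Consonants: 3
Ratio = 3/3
= 1.00


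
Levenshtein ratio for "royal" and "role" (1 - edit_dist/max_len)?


Word 1: "royal" (length 5)
Word 2: "role" (length 4)
One optimal edit sequence:
  1. keep 'r'
  2. keep 'o'
  3. delete 'y'  (+1)
  4. substitute 'a' -> 'l'  (+1)
  5. substitute 'l' -> 'e'  (+1)
Edit distance = 3
Max length = max(5, 4) = 5
Similarity = 1 - 3/5
= 0.4000


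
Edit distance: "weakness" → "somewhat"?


Word 1: "weakness" (length 8)
Word 2: "somewhat" (length 8)
One optimal edit sequence (insert/delete/substitute each cost 1):
  1. substitute 'w' -> 's'  (+1)
  2. substitute 'e' -> 'o'  (+1)
  3. substitute 'a' -> 'm'  (+1)
  4. substitute 'k' -> 'e'  (+1)
  5. substitute 'n' -> 'w'  (+1)
  6. substitute 'e' -> 'h'  (+1)
  7. substitute 's' -> 'a'  (+1)
  8. substitute 's' -> 't'  (+1)
Total edit operations: 8
Edit distance = 8


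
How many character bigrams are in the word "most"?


Word: "most" (length 4)
Number of 2-grams = length - 2 + 1 = 4 - 2 + 1
= 3


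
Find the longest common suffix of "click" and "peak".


Word 1: "click"
Word 2: "peak"
Comparing from end:
  Pos -1: 'k' == 'k'
  Pos -2: 'c' != 'a' (stop)
LCS = "k" (length 1)


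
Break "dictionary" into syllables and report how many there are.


Word: "dictionary"
Syllable breakdown: dic-tion-ar-y
Counting: 4 parts
= 4 syllables


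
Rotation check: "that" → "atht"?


Word: "that", Candidate: "atht"
Method: check if candidate is substring of word+word
"thatthat" contains "atht"? No
Is rotation = No


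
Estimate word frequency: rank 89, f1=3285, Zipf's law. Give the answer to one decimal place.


Zipf's law: f(r) = f(1) / r
f(1) = 3285
f(89) = 3285 / 89
= 36.9 occurrences


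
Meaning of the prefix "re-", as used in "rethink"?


Prefix: re-
Example: rethink (re- + think)
Meaning = again


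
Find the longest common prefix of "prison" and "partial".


Word 1: "prison"
Word 2: "partial"
Comparing from start:
  Pos 0: 'p' == 'p'
  Pos 1: 'r' != 'a' (stop)
LCP = "p" (length 1)


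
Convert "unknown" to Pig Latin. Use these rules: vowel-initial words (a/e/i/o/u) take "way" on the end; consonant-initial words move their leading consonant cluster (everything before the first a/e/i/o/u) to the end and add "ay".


Word: "unknown"
Starts with vowel → add 'way'
Pig Latin = "unknownway"


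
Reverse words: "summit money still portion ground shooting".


Original: "summit money still portion ground shooting"
Words (1..n): summit | money | still | portion | ground | shooting
Reversed (n..1): shooting | ground | portion | still | money | summit
Result = "shooting ground portion still money summit"


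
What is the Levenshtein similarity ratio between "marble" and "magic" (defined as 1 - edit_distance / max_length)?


Word 1: "marble" (length 6)
Word 2: "magic" (length 5)
One optimal edit sequence:
  1. keep 'm'
  2. keep 'a'
  3. delete 'r'  (+1)
  4. substitute 'b' -> 'g'  (+1)
  5. substitute 'l' -> 'i'  (+1)
  6. substitute 'e' -> 'c'  (+1)
Edit distance = 4
Max length = max(6, 5) = 6
Similarity = 1 - 4/6
= 0.3333


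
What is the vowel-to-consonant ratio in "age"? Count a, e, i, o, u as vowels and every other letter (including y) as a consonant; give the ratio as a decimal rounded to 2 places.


Word: "age"
Vowels (a,e,i,o,u): 2
Consonants: 1
Ratio = 2/1
= 2.00


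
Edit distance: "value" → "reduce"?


Word 1: "value" (length 5)
Word 2: "reduce" (length 6)
One optimal edit sequence (insert/delete/substitute each cost 1):
  1. substitute 'v' -> 'r'  (+1)
  2. substitute 'a' -> 'e'  (+1)
  3. substitute 'l' -> 'd'  (+1)
  4. keep 'u'
  5. insert 'c'  (+1)
  6. keep 'e'
Total edit operations: 4
Edit distance = 4


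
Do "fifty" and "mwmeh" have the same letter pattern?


Pattern of "fifty": [0, 1, 0, 2, 3]
Pattern of "mwmeh": [0, 1, 0, 2, 3]
Patterns match
Same pattern = Yes


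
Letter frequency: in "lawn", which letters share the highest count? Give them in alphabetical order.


Word: "lawn"
Letter counts:
  'a': 1
  'l': 1
  'n': 1
  'w': 1
Maximum count = 1
Most frequent = 'a', 'l', 'n', 'w' (1 time each)


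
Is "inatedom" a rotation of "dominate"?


Word: "dominate", Candidate: "inatedom"
Method: check if candidate is substring of word+word
"dominatedominate" contains "inatedom"? Yes
Is rotation = Yes


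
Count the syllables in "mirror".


Word: "mirror"
Syllable breakdown: mir | ror
Counting: 2 parts
= 2 syllables


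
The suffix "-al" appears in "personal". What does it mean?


Suffix: -al
Example: personal = person + -al
Meaning = relating to


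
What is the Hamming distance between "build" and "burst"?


Comparing character by character (same length = 5):
  Pos 0: 'b' vs 'b' =
  Pos 1: 'u' vs 'u' =
  Pos 2: 'i' vs 'r' !=
  Pos 3: 'l' vs 's' !=
  Pos 4: 'd' vs 't' !=
Hamming distance = 3


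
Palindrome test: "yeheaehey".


Word: "yeheaehey"
Reversed: "yeheaehey"
Forward == Backward? yeheaehey == yeheaehey
Palindrome = Yes


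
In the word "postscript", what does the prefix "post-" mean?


Prefix: post-
Example: postscript (post- + script)
Meaning = after


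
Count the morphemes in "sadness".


Word: "sadness"
Morphemes: sad / -ness
Each morpheme carries meaning
= 2 morphemes


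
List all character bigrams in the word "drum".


Word: "drum" (length 4)
Number of bigrams = 4 - 2 + 1 = 3
  Position 0: "dr"
  Position 1: "ru"
  Position 2: "um"
Bigrams = "dr", "ru", "um"


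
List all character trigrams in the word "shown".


Word: "shown" (length 5)
Number of trigrams = 5 - 3 + 1 = 3
  Position 0: "sho"
  Position 1: "how"
  Position 2: "own"
Trigrams = "sho", "how", "own"


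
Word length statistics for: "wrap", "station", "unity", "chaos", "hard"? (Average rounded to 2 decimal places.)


Lengths: "wrap"=4, "station"=7, "unity"=5, "chaos"=5, "hard"=4
Sum = 25, Count = 5
Average = 25/5 = 5.00
= avg=5.00, min=4, max=7


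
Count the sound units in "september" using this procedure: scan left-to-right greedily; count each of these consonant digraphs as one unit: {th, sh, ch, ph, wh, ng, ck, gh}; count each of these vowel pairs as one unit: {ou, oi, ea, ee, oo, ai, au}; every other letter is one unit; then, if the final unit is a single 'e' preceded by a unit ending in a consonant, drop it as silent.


Word: "september" (9 letters)
Left-to-right scan:
  (1) 's' (letter)
  (2) 'e' (letter)
  (3) 'p' (letter)
  (4) 't' (letter)
  (5) 'e' (letter)
  (6) 'm' (letter)
  (7) 'b' (letter)
  (8) 'e' (letter)
  (9) 'r' (letter)
Units from scan: 9
Sound units = 9 units


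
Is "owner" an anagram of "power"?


Word 1: "power" → sorted: eoprw
Word 2: "owner" → sorted: enorw
Same letters? eoprw != enorw
Anagram = No


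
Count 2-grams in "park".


Word: "park" (length 4)
Number of 2-grams = length - 2 + 1 = 4 - 2 + 1
= 3


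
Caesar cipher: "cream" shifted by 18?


Word: "cream"
Shift: 18
Each letter → (letter + shift) mod 26:
  'c' (2) + 18 = 20 → 'u'
  'r' (17) + 18 = 9 → 'j'
  'e' (4) + 18 = 22 → 'w'
  'a' (0) + 18 = 18 → 's'
  'm' (12) + 18 = 4 → 'e'
Result = "ujwse"


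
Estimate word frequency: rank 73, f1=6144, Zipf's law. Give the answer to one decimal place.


Zipf's law: f(r) = f(1) / r
f(1) = 6144
f(73) = 6144 / 73
= 84.2 occurrences


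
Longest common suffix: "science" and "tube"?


Word 1: "science"
Word 2: "tube"
Comparing from end:
  Pos -1: 'e' == 'e'
  Pos -2: 'c' != 'b' (stop)
LCS = "e" (length 1)


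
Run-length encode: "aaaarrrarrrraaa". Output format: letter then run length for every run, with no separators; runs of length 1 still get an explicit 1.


String: "aaaarrrarrrraaa"
Scanning for consecutive runs:
  'a' x 4
  'r' x 3
  'a' x 1
  'r' x 4
  'a' x 3
RLE = "a4r3a1r4a3"


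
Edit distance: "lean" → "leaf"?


Word 1: "lean" (length 4)
Word 2: "leaf" (length 4)
One optimal edit sequence (insert/delete/substitute each cost 1):
  1. keep 'l'
  2. keep 'e'
  3. keep 'a'
  4. substitute 'n' -> 'f'  (+1)
Total edit operations: 1
Edit distance = 1


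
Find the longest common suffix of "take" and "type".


Word 1: "take"
Word 2: "type"
Comparing from end:
  Pos -1: 'e' == 'e'
  Pos -2: 'k' != 'p' (stop)
LCS = "e" (length 1)


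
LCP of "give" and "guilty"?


Word 1: "give"
Word 2: "guilty"
Comparing from start:
  Pos 0: 'g' == 'g'
  Pos 1: 'i' != 'u' (stop)
LCP = "g" (length 1)


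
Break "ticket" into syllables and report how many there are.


Word: "ticket"
Syllable breakdown: tick / et
Counting: 2 parts
= 2 syllables


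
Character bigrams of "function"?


Word: "function" (length 8)
Number of bigrams = 8 - 2 + 1 = 7
  Position 0: "fu"
  Position 1: "un"
  Position 2: "nc"
  Position 3: "ct"
  Position 4: "ti"
  Position 5: "io"
  Position 6: "on"
Bigrams = "fu", "un", "nc", "ct", "ti", "io", "on"


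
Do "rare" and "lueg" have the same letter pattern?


Pattern of "rare": [0, 1, 0, 2]
Pattern of "lueg": [0, 1, 2, 3]
Patterns do not match
Same pattern = No


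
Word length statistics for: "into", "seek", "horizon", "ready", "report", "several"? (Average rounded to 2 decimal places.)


Lengths: "into"=4, "seek"=4, "horizon"=7, "ready"=5, "report"=6, "several"=7
Sum = 33, Count = 6
Average = 33/6 = 5.50
= avg=5.50, min=4, max=7


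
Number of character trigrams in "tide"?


Word: "tide" (length 4)
Number of 3-grams = length - 3 + 1 = 4 - 3 + 1
= 2


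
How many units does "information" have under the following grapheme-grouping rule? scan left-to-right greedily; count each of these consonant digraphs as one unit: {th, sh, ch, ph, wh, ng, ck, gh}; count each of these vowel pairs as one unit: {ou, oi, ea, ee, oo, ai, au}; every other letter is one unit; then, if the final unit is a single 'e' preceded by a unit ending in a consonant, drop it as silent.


Word: "information" (11 letters)
Left-to-right scan:
  [1] 'i' (letter)
  [2] 'n' (letter)
  [3] 'f' (letter)
  [4] 'o' (letter)
  [5] 'r' (letter)
  [6] 'm' (letter)
  [7] 'a' (letter)
  [8] 't' (letter)
  [9] 'i' (letter)
  [10] 'o' (letter)
  [11] 'n' (letter)
Units from scan: 11
Sound units = 11 units


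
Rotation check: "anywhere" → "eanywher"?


Word: "anywhere", Candidate: "eanywher"
Method: check if candidate is substring of word+word
"anywhereanywhere" contains "eanywher"? Yes
Is rotation = Yes


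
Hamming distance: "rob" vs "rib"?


Comparing character by character (same length = 3):
  Pos 0: 'r' vs 'r' =
  Pos 1: 'o' vs 'i' !=
  Pos 2: 'b' vs 'b' =
Hamming distance = 1


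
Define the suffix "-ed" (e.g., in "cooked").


Suffix: -ed
Example: cooked (cook + -ed)
Meaning = past tense


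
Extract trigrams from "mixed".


Word: "mixed" (length 5)
Number of trigrams = 5 - 3 + 1 = 3
  Position 0: "mix"
  Position 1: "ixe"
  Position 2: "xed"
Trigrams = "mix", "ixe", "xed"


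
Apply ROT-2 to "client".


Word: "client"
Shift: 2
Each letter → (letter + shift) mod 26:
  'c' (2) + 2 = 4 → 'e'
  'l' (11) + 2 = 13 → 'n'
  'i' (8) + 2 = 10 → 'k'
  'e' (4) + 2 = 6 → 'g'
  'n' (13) + 2 = 15 → 'p'
  't' (19) + 2 = 21 → 'v'
Result = "enkgpv"


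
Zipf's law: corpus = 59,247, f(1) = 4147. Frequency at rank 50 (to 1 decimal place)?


Zipf's law: f(r) = f(1) / r
f(1) = 4147
f(50) = 4147 / 50
= 82.9 occurrences


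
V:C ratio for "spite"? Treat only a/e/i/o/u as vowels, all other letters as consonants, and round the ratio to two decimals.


Word: "spite"
Vowels (a,e,i,o,u): 2
Consonants: 3
Ratio = 2/3
= 0.67


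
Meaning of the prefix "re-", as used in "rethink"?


Prefix: re-
As in: rethink -> re- + think
Meaning = again


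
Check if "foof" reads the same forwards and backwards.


Word: "foof"
Reversed: "foof"
Forward == Backward? foof == foof
Palindrome = Yes


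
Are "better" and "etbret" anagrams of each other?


Word 1: "better" → sorted: beertt
Word 2: "etbret" → sorted: beertt
Same letters? beertt == beertt
Anagram = Yes


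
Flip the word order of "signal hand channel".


Original: "signal hand channel"
Words (1..n): signal | hand | channel
Reversed (n..1): channel | hand | signal
Result = "channel hand signal"


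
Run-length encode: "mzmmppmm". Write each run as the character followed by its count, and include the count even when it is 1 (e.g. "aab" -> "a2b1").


String: "mzmmppmm"
Scanning for consecutive runs:
  'm' x 1
  'z' x 1
  'm' x 2
  'p' x 2
  'm' x 2
RLE = "m1z1m2p2m2"


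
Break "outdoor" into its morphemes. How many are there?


Word: "outdoor"
Morphemes: out- | door
Each morpheme carries meaning
= 2 morphemes


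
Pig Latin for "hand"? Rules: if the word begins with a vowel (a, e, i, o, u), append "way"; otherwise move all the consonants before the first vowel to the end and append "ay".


Word: "hand"
Starts with consonant(s) → move to end, add 'ay'
Consonant cluster: "h"
Pig Latin = "andhay"


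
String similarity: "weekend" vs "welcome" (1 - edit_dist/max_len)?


Word 1: "weekend" (length 7)
Word 2: "welcome" (length 7)
One optimal edit sequence:
  1. keep 'w'
  2. keep 'e'
  3. substitute 'e' -> 'l'  (+1)
  4. substitute 'k' -> 'c'  (+1)
  5. substitute 'e' -> 'o'  (+1)
  6. substitute 'n' -> 'm'  (+1)
  7. substitute 'd' -> 'e'  (+1)
Edit distance = 5
Max length = max(7, 7) = 7
Similarity = 1 - 5/7
= 0.2857


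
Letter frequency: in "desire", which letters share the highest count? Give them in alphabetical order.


Word: "desire"
Letter counts:
  'd': 1
  'e': 2
  'i': 1
  'r': 1
  's': 1
Maximum count = 2
Most frequent = 'e' (2 times each)


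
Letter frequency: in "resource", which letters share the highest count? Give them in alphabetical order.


Word: "resource"
Letter counts:
  'c': 1
  'e': 2
  'o': 1
  'r': 2
  's': 1
  'u': 1
Maximum count = 2
Most frequent = 'e', 'r' (2 times each)


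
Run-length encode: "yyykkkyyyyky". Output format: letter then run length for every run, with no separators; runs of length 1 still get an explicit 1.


String: "yyykkkyyyyky"
Scanning for consecutive runs:
  'y' x 3
  'k' x 3
  'y' x 4
  'k' x 1
  'y' x 1
RLE = "y3k3y4k1y1"


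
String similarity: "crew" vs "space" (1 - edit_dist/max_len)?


Word 1: "crew" (length 4)
Word 2: "space" (length 5)
One optimal edit sequence:
  1. insert 's'  (+1)
  2. substitute 'c' -> 'p'  (+1)
  3. substitute 'r' -> 'a'  (+1)
  4. substitute 'e' -> 'c'  (+1)
  5. substitute 'w' -> 'e'  (+1)
Edit distance = 5
Max length = max(4, 5) = 5
Similarity = 1 - 5/5
= 0.0000


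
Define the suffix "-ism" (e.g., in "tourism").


Suffix: -ism
Example: tourism = tour + -ism
Meaning = belief / practice


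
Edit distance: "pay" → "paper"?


Word 1: "pay" (length 3)
Word 2: "paper" (length 5)
One optimal edit sequence (insert/delete/substitute each cost 1):
  1. keep 'p'
  2. keep 'a'
  3. insert 'p'  (+1)
  4. insert 'e'  (+1)
  5. substitute 'y' -> 'r'  (+1)
Total edit operations: 3
Edit distance = 3


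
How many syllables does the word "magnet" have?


Word: "magnet"
Syllable breakdown: mag / net
Counting: 2 parts
= 2 syllables


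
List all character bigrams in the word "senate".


Word: "senate" (length 6)
Number of bigrams = 6 - 2 + 1 = 5
  Position 0: "se"
  Position 1: "en"
  Position 2: "na"
  Position 3: "at"
  Position 4: "te"
Bigrams = "se", "en", "na", "at", "te"


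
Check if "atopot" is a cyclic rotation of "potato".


Word: "potato", Candidate: "atopot"
Method: check if candidate is substring of word+word
"potatopotato" contains "atopot"? Yes
Is rotation = Yes


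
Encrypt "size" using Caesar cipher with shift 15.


Word: "size"
Shift: 15
Each letter → (letter + shift) mod 26:
  's' (18) + 15 = 7 → 'h'
  'i' (8) + 15 = 23 → 'x'
  'z' (25) + 15 = 14 → 'o'
  'e' (4) + 15 = 19 → 't'
Result = "hxot"


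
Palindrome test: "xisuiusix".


Word: "xisuiusix"
Reversed: "xisuiusix"
Forward == Backward? xisuiusix == xisuiusix
Palindrome = Yes


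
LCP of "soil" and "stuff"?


Word 1: "soil"
Word 2: "stuff"
Comparing from start:
  Pos 0: 's' == 's'
  Pos 1: 'o' != 't' (stop)
LCP = "s" (length 1)


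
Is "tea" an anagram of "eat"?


Word 1: "eat" → sorted: aet
Word 2: "tea" → sorted: aet
Same letters? aet == aet
Anagram = Yes


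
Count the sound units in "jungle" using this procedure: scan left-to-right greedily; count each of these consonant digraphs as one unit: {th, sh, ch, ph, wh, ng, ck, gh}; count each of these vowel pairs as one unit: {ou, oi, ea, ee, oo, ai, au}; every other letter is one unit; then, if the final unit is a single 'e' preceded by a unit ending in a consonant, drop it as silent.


Word: "jungle" (6 letters)
Left-to-right scan:
  1. 'j' (letter)
  2. 'u' (letter)
  3. 'ng' (digraph)
  4. 'l' (letter)
  5. 'e' (letter)
Units from scan: 5
Final unit is 'e' after a consonant -> drop as silent (-1)
Sound units = 4 units


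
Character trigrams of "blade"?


Word: "blade" (length 5)
Number of trigrams = 5 - 3 + 1 = 3
  Position 0: "bla"
  Position 1: "lad"
  Position 2: "ade"
Trigrams = "bla", "lad", "ade"


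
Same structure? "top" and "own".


Pattern of "top": [0, 1, 2]
Pattern of "own": [0, 1, 2]
Patterns match
Same pattern = Yes


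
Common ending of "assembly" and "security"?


Word 1: "assembly"
Word 2: "security"
Comparing from end:
  Pos -1: 'y' == 'y'
  Pos -2: 'l' != 't' (stop)
LCS = "y" (length 1)


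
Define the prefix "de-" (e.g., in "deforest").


Prefix: de-
Example: deforest = de- + forest
Meaning = remove / reverse


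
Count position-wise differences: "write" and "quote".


Comparing character by character (same length = 5):
  Pos 0: 'w' vs 'q' !=
  Pos 1: 'r' vs 'u' !=
  Pos 2: 'i' vs 'o' !=
  Pos 3: 't' vs 't' =
  Pos 4: 'e' vs 'e' =
Hamming distance = 3


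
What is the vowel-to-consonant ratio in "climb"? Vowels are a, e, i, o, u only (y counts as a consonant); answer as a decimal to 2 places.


Word: "climb"
Vowels (a,e,i,o,u): 1
Consonants: 4
Ratio = 1/4
= 0.25


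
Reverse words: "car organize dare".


Original: "car organize dare"
Words (1..n): car | organize | dare
Reversed (n..1): dare | organize | car
Result = "dare organize car"


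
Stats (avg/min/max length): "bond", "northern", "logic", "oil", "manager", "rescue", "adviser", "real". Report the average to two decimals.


Lengths: "bond"=4, "northern"=8, "logic"=5, "oil"=3, "manager"=7, "rescue"=6, "adviser"=7, "real"=4
Sum = 44, Count = 8
Average = 44/8 = 5.50
= avg=5.50, min=3, max=8


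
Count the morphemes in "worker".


Word: "worker"
Morphemes: work / -er
Each morpheme carries meaning
= 2 morphemes


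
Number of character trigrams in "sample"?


Word: "sample" (length 6)
Number of 3-grams = length - 3 + 1 = 6 - 3 + 1
= 4


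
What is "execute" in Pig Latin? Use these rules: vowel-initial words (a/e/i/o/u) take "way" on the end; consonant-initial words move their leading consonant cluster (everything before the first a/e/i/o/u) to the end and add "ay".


Word: "execute"
Starts with vowel → add 'way'
Pig Latin = "executeway"


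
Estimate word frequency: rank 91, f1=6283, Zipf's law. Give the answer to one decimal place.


Zipf's law: f(r) = f(1) / r
f(1) = 6283
f(91) = 6283 / 91
= 69.0 occurrences


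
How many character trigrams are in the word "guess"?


Word: "guess" (length 5)
Number of 3-grams = length - 3 + 1 = 5 - 3 + 1
= 3


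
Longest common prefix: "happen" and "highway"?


Word 1: "happen"
Word 2: "highway"
Comparing from start:
  Pos 0: 'h' == 'h'
  Pos 1: 'a' != 'i' (stop)
LCP = "h" (length 1)


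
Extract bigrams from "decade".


Word: "decade" (length 6)
Number of bigrams = 6 - 2 + 1 = 5
  Position 0: "de"
  Position 1: "ec"
  Position 2: "ca"
  Position 3: "ad"
  Position 4: "de"
Bigrams = "de", "ec", "ca", "ad", "de"


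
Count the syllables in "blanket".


Word: "blanket"
Syllable breakdown: blan / ket
Counting: 2 parts
= 2 syllables


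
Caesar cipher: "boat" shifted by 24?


Word: "boat"
Shift: 24
Each letter → (letter + shift) mod 26:
  'b' (1) + 24 = 25 → 'z'
  'o' (14) + 24 = 12 → 'm'
  'a' (0) + 24 = 24 → 'y'
  't' (19) + 24 = 17 → 'r'
Result = "zmyr"


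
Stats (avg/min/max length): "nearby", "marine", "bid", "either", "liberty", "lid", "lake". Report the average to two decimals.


Lengths: "nearby"=6, "marine"=6, "bid"=3, "either"=6, "liberty"=7, "lid"=3, "lake"=4
Sum = 35, Count = 7
Average = 35/7 = 5.00
= avg=5.00, min=3, max=7


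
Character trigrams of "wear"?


Word: "wear" (length 4)
Number of trigrams = 4 - 3 + 1 = 2
  Position 0: "wea"
  Position 1: "ear"
Trigrams = "wea", "ear"


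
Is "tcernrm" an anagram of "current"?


Word 1: "current" → sorted: cenrrtu
Word 2: "tcernrm" → sorted: cemnrrt
Same letters? cenrrtu != cemnrrt
Anagram = No


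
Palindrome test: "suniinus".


Word: "suniinus"
Reversed: "suniinus"
Forward == Backward? suniinus == suniinus
Palindrome = Yes


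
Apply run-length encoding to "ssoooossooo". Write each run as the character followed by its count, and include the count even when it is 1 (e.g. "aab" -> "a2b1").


String: "ssoooossooo"
Scanning for consecutive runs:
  's' x 2
  'o' x 4
  's' x 2
  'o' x 3
RLE = "s2o4s2o3"


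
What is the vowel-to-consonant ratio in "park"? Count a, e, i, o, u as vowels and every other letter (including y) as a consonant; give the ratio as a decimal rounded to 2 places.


Word: "park"
Vowels (a,e,i,o,u): 1
Consonants: 3
Ratio = 1/3
= 0.33


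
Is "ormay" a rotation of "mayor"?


Word: "mayor", Candidate: "ormay"
Method: check if candidate is substring of word+word
"mayormayor" contains "ormay"? Yes
Is rotation = Yes


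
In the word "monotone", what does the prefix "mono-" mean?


Prefix: mono-
Example: monotone (mono- + tone)
Meaning = one


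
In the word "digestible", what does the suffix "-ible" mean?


Suffix: -ible
Example: digestible = digest + -ible
Meaning = capable of


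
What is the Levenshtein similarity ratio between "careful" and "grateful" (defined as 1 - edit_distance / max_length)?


Word 1: "careful" (length 7)
Word 2: "grateful" (length 8)
One optimal edit sequence:
  1. insert 'g'  (+1)
  2. substitute 'c' -> 'r'  (+1)
  3. keep 'a'
  4. substitute 'r' -> 't'  (+1)
  5. keep 'e'
  6. keep 'f'
  7. keep 'u'
  8. keep 'l'
Edit distance = 3
Max length = max(7, 8) = 8
Similarity = 1 - 3/8
= 0.6250


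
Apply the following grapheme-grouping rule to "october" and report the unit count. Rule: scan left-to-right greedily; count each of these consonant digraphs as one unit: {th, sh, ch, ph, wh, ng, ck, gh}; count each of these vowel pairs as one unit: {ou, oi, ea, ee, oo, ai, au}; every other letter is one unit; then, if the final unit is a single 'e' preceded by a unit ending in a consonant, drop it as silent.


Word: "october" (7 letters)
Left-to-right scan:
  1. 'o' (letter)
  2. 'c' (letter)
  3. 't' (letter)
  4. 'o' (letter)
  5. 'b' (letter)
  6. 'e' (letter)
  7. 'r' (letter)
Units from scan: 7
Sound units = 7 units


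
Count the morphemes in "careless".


Word: "careless"
Morphemes: care + -less
Each morpheme carries meaning
= 2 morphemes


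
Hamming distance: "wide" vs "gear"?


Comparing character by character (same length = 4):
  Pos 0: 'w' vs 'g' !=
  Pos 1: 'i' vs 'e' !=
  Pos 2: 'd' vs 'a' !=
  Pos 3: 'e' vs 'r' !=
Hamming distance = 4


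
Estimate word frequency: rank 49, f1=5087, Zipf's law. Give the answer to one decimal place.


Zipf's law: f(r) = f(1) / r
f(1) = 5087
f(49) = 5087 / 49
= 103.8 occurrences


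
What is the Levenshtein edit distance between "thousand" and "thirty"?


Word 1: "thousand" (length 8)
Word 2: "thirty" (length 6)
One optimal edit sequence (insert/delete/substitute each cost 1):
  1. keep 't'
  2. keep 'h'
  3. delete 'o'  (+1)
  4. delete 'u'  (+1)
  5. substitute 's' -> 'i'  (+1)
  6. substitute 'a' -> 'r'  (+1)
  7. substitute 'n' -> 't'  (+1)
  8. substitute 'd' -> 'y'  (+1)
Total edit operations: 6
Edit distance = 6


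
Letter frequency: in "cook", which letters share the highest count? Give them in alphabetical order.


Word: "cook"
Letter counts:
  'c': 1
  'k': 1
  'o': 2
Maximum count = 2
Most frequent = 'o' (2 times each)


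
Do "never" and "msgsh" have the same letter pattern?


Pattern of "never": [0, 1, 2, 1, 3]
Pattern of "msgsh": [0, 1, 2, 1, 3]
Patterns match
Same pattern = Yes


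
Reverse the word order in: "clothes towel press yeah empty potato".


Original: "clothes towel press yeah empty potato"
Words (1..n): clothes | towel | press | yeah | empty | potato
Reversed (n..1): potato | empty | yeah | press | towel | clothes
Result = "potato empty yeah press towel clothes"


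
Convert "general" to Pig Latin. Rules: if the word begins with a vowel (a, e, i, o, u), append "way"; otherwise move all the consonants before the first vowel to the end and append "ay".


Word: "general"
Starts with consonant(s) → move to end, add 'ay'
Consonant cluster: "g"
Pig Latin = "eneralgay"


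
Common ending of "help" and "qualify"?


Word 1: "help"
Word 2: "qualify"
Comparing from end:
  Pos -1: 'p' != 'y' (stop)
LCS = "" (length 0)


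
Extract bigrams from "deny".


Word: "deny" (length 4)
Number of bigrams = 4 - 2 + 1 = 3
  Position 0: "de"
  Position 1: "en"
  Position 2: "ny"
Bigrams = "de", "en", "ny"


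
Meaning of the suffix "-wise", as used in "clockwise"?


Suffix: -wise
Example: clockwise (clock + -wise)
Meaning = in the manner of


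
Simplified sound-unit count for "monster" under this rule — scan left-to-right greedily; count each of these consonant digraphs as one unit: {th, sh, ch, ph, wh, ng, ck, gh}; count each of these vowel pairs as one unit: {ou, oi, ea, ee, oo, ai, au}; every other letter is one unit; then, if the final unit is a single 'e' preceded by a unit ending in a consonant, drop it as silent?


Word: "monster" (7 letters)
Left-to-right scan:
  1. 'm' (letter)
  2. 'o' (letter)
  3. 'n' (letter)
  4. 's' (letter)
  5. 't' (letter)
  6. 'e' (letter)
  7. 'r' (letter)
Units from scan: 7
Sound units = 7 units


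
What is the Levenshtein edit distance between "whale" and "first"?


Word 1: "whale" (length 5)
Word 2: "first" (length 5)
One optimal edit sequence (insert/delete/substitute each cost 1):
  1. substitute 'w' -> 'f'  (+1)
  2. substitute 'h' -> 'i'  (+1)
  3. substitute 'a' -> 'r'  (+1)
  4. substitute 'l' -> 's'  (+1)
  5. substitute 'e' -> 't'  (+1)
Total edit operations: 5
Edit distance = 5


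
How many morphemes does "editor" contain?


Word: "editor"
Morphemes: edit + -or
Each morpheme carries meaning
= 2 morphemes


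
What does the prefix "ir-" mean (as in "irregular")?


Prefix: ir-
Example: irregular (ir- + regular)
Meaning = not


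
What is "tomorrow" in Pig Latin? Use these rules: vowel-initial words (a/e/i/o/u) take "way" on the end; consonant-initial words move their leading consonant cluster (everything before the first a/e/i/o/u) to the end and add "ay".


Word: "tomorrow"
Starts with consonant(s) → move to end, add 'ay'
Consonant cluster: "t"
Pig Latin = "omorrowtay"


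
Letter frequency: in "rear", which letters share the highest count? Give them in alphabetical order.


Word: "rear"
Letter counts:
  'a': 1
  'e': 1
  'r': 2
Maximum count = 2
Most frequent = 'r' (2 times each)


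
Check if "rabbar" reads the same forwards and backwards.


Word: "rabbar"
Reversed: "rabbar"
Forward == Backward? rabbar == rabbar
Palindrome = Yes


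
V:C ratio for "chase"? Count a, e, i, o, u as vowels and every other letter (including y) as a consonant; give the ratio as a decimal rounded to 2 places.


Word: "chase"
Vowels (a,e,i,o,u): 2
Consonants: 3
Ratio = 2/3
= 0.67


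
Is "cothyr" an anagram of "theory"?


Word 1: "theory" → sorted: ehorty
Word 2: "cothyr" → sorted: chorty
Same letters? ehorty != chorty
Anagram = No


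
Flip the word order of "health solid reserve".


Original: "health solid reserve"
Words (1..n): health | solid | reserve
Reversed (n..1): reserve | solid | health
Result = "reserve solid health"


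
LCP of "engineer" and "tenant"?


Word 1: "engineer"
Word 2: "tenant"
Comparing from start:
  Pos 0: 'e' != 't' (stop)
LCP = "" (length 0)


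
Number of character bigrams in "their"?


Word: "their" (length 5)
Number of 2-grams = length - 2 + 1 = 5 - 2 + 1
= 4


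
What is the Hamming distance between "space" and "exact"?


Comparing character by character (same length = 5):
  Pos 0: 's' vs 'e' !=
  Pos 1: 'p' vs 'x' !=
  Pos 2: 'a' vs 'a' =
  Pos 3: 'c' vs 'c' =
  Pos 4: 'e' vs 't' !=
Hamming distance = 3


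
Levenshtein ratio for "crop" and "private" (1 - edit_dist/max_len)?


Word 1: "crop" (length 4)
Word 2: "private" (length 7)
One optimal edit sequence:
  1. substitute 'c' -> 'p'  (+1)
  2. keep 'r'
  3. insert 'i'  (+1)
  4. insert 'v'  (+1)
  5. insert 'a'  (+1)
  6. substitute 'o' -> 't'  (+1)
  7. substitute 'p' -> 'e'  (+1)
Edit distance = 6
Max length = max(4, 7) = 7
Similarity = 1 - 6/7
= 0.1429


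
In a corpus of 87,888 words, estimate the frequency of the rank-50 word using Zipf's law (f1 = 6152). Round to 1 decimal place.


Zipf's law: f(r) = f(1) / r
f(1) = 6152
f(50) = 6152 / 50
= 123.0 occurrences


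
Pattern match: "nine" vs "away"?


Pattern of "nine": [0, 1, 0, 2]
Pattern of "away": [0, 1, 0, 2]
Patterns match
Same pattern = Yes


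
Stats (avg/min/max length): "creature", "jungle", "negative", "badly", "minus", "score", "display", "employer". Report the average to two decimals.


Lengths: "creature"=8, "jungle"=6, "negative"=8, "badly"=5, "minus"=5, "score"=5, "display"=7, "employer"=8
Sum = 52, Count = 8
Average = 52/8 = 6.50
= avg=6.50, min=5, max=8


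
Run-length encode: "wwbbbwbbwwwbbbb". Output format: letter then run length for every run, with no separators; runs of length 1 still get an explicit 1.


String: "wwbbbwbbwwwbbbb"
Scanning for consecutive runs:
  'w' x 2
  'b' x 3
  'w' x 1
  'b' x 2
  'w' x 3
  'b' x 4
RLE = "w2b3w1b2w3b4"


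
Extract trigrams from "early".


Word: "early" (length 5)
Number of trigrams = 5 - 3 + 1 = 3
  Position 0: "ear"
  Position 1: "arl"
  Position 2: "rly"
Trigrams = "ear", "arl", "rly"


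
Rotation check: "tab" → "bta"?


Word: "tab", Candidate: "bta"
Method: check if candidate is substring of word+word
"tabtab" contains "bta"? Yes
Is rotation = Yes


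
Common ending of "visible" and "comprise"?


Word 1: "visible"
Word 2: "comprise"
Comparing from end:
  Pos -1: 'e' == 'e'
  Pos -2: 'l' != 's' (stop)
LCS = "e" (length 1)


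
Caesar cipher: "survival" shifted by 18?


Word: "survival"
Shift: 18
Each letter → (letter + shift) mod 26:
  's' (18) + 18 = 10 → 'k'
  'u' (20) + 18 = 12 → 'm'
  'r' (17) + 18 = 9 → 'j'
  'v' (21) + 18 = 13 → 'n'
  'i' (8) + 18 = 0 → 'a'
  'v' (21) + 18 = 13 → 'n'
  'a' (0) + 18 = 18 → 's'
  'l' (11) + 18 = 3 → 'd'
Result = "kmjnansd"


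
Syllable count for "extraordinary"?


Word: "extraordinary"
Syllable breakdown: ex | traor | di | nar | y
Counting: 5 parts
= 5 syllables


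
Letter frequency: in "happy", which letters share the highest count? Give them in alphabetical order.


Word: "happy"
Letter counts:
  'a': 1
  'h': 1
  'p': 2
  'y': 1
Maximum count = 2
Most frequent = 'p' (2 times each)


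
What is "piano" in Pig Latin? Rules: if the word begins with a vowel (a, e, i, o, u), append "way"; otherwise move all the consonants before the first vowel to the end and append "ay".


Word: "piano"
Starts with consonant(s) → move to end, add 'ay'
Consonant cluster: "p"
Pig Latin = "ianopay"


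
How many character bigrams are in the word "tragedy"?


Word: "tragedy" (length 7)
Number of 2-grams = length - 2 + 1 = 7 - 2 + 1
= 6


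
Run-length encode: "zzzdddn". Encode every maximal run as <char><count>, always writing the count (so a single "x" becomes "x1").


String: "zzzdddn"
Scanning for consecutive runs:
  'z' x 3
  'd' x 3
  'n' x 1
RLE = "z3d3n1"


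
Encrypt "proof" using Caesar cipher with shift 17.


Word: "proof"
Shift: 17
Each letter → (letter + shift) mod 26:
  'p' (15) + 17 = 6 → 'g'
  'r' (17) + 17 = 8 → 'i'
  'o' (14) + 17 = 5 → 'f'
  'o' (14) + 17 = 5 → 'f'
  'f' (5) + 17 = 22 → 'w'
Result = "giffw"


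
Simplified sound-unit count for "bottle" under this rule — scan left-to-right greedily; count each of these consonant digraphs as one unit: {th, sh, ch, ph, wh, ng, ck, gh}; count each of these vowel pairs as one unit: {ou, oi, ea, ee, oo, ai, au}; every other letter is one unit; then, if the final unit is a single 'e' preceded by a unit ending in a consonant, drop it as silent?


Word: "bottle" (6 letters)
Left-to-right scan:
  (1) 'b' (letter)
  (2) 'o' (letter)
  (3) 't' (letter)
  (4) 't' (letter)
  (5) 'l' (letter)
  (6) 'e' (letter)
Units from scan: 6
Final unit is 'e' after a consonant -> drop as silent (-1)
Sound units = 5 units


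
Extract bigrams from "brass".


Word: "brass" (length 5)
Number of bigrams = 5 - 2 + 1 = 4
  Position 0: "br"
  Position 1: "ra"
  Position 2: "as"
  Position 3: "ss"
Bigrams = "br", "ra", "as", "ss"
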